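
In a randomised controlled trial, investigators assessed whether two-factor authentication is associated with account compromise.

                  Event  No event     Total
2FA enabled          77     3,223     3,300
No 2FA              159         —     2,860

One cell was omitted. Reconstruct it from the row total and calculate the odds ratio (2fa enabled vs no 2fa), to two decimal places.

The missing cell is in the unexposed row: 2860 − 159 = 2701.
So a = 77, b = 3223, c = 159, d = 2701.
OR = (a·d)/(b·c) = (77 × 2701) / (3223 × 159) = 207977 / 512457 = 0.40584

0.41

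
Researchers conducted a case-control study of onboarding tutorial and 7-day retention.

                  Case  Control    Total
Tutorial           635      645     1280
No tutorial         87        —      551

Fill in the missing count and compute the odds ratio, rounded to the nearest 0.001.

5.251

The missing cell is in the unexposed row: 551 − 87 = 464.
So a = 635, b = 645, c = 87, d = 464.
OR = (a·d)/(b·c) = (635 × 464) / (645 × 87) = 294640 / 56115 = 5.25065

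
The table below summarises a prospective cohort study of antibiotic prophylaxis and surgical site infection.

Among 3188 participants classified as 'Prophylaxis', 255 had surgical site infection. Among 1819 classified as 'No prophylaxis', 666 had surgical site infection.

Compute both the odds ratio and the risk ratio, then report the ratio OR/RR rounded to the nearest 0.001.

From the description: a = 255, b = 2933, c = 666, d = 1153.
OR = (255·1153)/(2933·666) = 294015/1953378 = 0.15052
Risk in exposed = 255/3188 = 0.07999; risk in unexposed = 666/1819 = 0.36614; RR = 0.21846
OR/RR = 0.15052 / 0.21846 = 0.68897
The outcome is not rare, so the OR lies further from 1 than the RR.

0.689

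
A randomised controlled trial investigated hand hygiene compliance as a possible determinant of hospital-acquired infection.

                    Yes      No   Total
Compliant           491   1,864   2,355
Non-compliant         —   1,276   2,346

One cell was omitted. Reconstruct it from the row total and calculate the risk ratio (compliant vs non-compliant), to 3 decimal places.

The missing cell is in the unexposed row: 2346 − 1276 = 1070.
So a = 491, b = 1864, c = 1070, d = 1276.
RR = [a/(a+b)] / [c/(c+d)] = (491/2355) / (1070/2346) = 0.20849/0.45610 = 0.45712

0.457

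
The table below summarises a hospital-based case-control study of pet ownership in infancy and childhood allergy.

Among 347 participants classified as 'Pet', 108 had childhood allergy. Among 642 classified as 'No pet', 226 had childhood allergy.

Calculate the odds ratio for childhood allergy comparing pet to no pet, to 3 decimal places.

From the description: a = 108, b = 239, c = 226, d = 416.
OR = (a·d)/(b·c) = (108 × 416) / (239 × 226) = 44928 / 54014 = 0.83178
Exposure is associated with lower odds of childhood allergy (OR = 0.83 < 1).

0.832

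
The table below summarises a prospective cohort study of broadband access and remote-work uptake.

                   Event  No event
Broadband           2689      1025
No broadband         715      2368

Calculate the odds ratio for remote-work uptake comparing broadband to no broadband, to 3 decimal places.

8.688

Cells: a = 2689, b = 1025, c = 715, d = 2368.
OR = (a·d)/(b·c) = (2689 × 2368) / (1025 × 715) = 6367552 / 732875 = 8.68846
The odds of remote-work uptake are about 8.69 times as high in the broadband group.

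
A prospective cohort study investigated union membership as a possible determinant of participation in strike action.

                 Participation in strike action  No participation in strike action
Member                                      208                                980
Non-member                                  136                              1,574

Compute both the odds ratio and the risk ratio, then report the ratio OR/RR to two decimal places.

Cells: a = 208, b = 980, c = 136, d = 1574.
OR = (208·1574)/(980·136) = 327392/133280 = 2.45642
Risk in exposed = 208/1188 = 0.17508; risk in unexposed = 136/1710 = 0.07953; RR = 2.20143
OR/RR = 2.45642 / 2.20143 = 1.11583
The outcome is not rare, so the OR lies further from 1 than the RR.

1.12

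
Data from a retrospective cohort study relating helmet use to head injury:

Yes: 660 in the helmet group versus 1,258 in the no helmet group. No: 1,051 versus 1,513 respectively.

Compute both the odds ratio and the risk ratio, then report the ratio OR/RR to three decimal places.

0.889

From the description: a = 660, b = 1051, c = 1258, d = 1513.
OR = (660·1513)/(1051·1258) = 998580/1322158 = 0.75527
Risk in exposed = 660/1711 = 0.38574; risk in unexposed = 1258/2771 = 0.45399; RR = 0.84967
OR/RR = 0.75527 / 0.84967 = 0.88889
The outcome is not rare, so the OR lies further from 1 than the RR.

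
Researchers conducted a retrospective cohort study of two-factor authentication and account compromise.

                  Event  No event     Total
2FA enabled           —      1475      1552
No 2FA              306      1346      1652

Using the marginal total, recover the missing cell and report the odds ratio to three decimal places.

The missing cell is in the exposed row: 1552 − 1475 = 77.
So a = 77, b = 1475, c = 306, d = 1346.
OR = (a·d)/(b·c) = (77 × 1346) / (1475 × 306) = 103642 / 451350 = 0.22963

0.230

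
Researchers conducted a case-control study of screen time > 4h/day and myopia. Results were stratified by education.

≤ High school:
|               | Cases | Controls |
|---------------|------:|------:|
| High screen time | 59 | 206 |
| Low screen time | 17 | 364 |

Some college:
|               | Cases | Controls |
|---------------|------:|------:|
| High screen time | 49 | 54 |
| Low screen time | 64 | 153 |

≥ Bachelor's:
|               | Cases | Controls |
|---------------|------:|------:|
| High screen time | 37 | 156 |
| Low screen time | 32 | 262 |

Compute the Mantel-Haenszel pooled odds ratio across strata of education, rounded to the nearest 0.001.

2.893

OR_MH = Σ(aᵢdᵢ/nᵢ) / Σ(bᵢcᵢ/nᵢ), where nᵢ is the stratum total.
Stratum 1 (≤ High school): n = 646; a·d/n = 59·364/646 = 33.2446; b·c/n = 206·17/646 = 5.4211
Stratum 2 (Some college): n = 320; a·d/n = 49·153/320 = 23.4281; b·c/n = 54·64/320 = 10.8000
Stratum 3 (≥ Bachelor's): n = 487; a·d/n = 37·262/487 = 19.9055; b·c/n = 156·32/487 = 10.2505
OR_MH = (33.2446 + 23.4281 + 19.9055) / (5.4211 + 10.8000 + 10.2505) = 76.5783 / 26.4716 = 2.89285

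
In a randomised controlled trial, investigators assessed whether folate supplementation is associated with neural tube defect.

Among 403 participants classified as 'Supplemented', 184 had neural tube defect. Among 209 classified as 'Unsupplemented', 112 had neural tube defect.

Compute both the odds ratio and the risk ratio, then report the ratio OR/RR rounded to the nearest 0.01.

From the description: a = 184, b = 219, c = 112, d = 97.
OR = (184·97)/(219·112) = 17848/24528 = 0.72766
Risk in exposed = 184/403 = 0.45658; risk in unexposed = 112/209 = 0.53589; RR = 0.85200
OR/RR = 0.72766 / 0.85200 = 0.85406
The outcome is not rare, so the OR lies further from 1 than the RR.

0.85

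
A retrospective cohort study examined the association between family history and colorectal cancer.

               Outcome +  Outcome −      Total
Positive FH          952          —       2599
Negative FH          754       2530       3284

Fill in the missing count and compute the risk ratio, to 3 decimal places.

1.595

The missing cell is in the exposed row: 2599 − 952 = 1647.
So a = 952, b = 1647, c = 754, d = 2530.
RR = [a/(a+b)] / [c/(c+d)] = (952/2599) / (754/3284) = 0.36629/0.22960 = 1.59537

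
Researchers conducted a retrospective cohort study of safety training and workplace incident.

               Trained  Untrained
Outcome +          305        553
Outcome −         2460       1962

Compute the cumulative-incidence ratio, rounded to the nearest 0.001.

Reading the table with exposure as columns: a = 305 (Trained, case), b = 2460 (Trained, non-case), c = 553 (Untrained, case), d = 1962.
Risk in exposed = 305/2765 = 0.11031; risk in unexposed = 553/2515 = 0.21988.
RR = 0.11031 / 0.21988 = 0.50167
The risk is 50% lower among the exposed than among the unexposed.

0.502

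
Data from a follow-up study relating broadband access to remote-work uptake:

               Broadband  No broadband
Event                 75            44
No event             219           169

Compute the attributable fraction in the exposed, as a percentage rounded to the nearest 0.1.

Reading the table with exposure as columns: a = 75 (Broadband, case), b = 219 (Broadband, non-case), c = 44 (No broadband, case), d = 169.
Risk in exposed = 75/294 = 0.25510; risk in unexposed = 44/213 = 0.20657.
RR = 0.25510/0.20657 = 1.23493
AR% = (RR − 1)/RR × 100 = (1.23493 − 1)/1.23493 × 100 = 19.0235%

19.0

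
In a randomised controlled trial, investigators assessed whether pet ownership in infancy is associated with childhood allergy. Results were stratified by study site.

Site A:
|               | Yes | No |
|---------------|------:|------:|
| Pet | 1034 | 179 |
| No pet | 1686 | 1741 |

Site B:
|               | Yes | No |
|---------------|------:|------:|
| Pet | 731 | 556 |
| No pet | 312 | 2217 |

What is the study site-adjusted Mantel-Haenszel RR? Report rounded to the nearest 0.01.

2.29

RR_MH = Σ(aᵢ·n₀ᵢ/nᵢ) / Σ(cᵢ·n₁ᵢ/nᵢ), with n₁ᵢ = aᵢ+bᵢ (exposed), n₀ᵢ = cᵢ+dᵢ (unexposed), nᵢ = n₁ᵢ+n₀ᵢ.
Stratum 1 (Site A): n₁ = 1213, n₀ = 3427, n = 4640; a·n₀/n = 1034·3427/4640 = 763.6892; c·n₁/n = 1686·1213/4640 = 440.7582
Stratum 2 (Site B): n₁ = 1287, n₀ = 2529, n = 3816; a·n₀/n = 731·2529/3816 = 484.4599; c·n₁/n = 312·1287/3816 = 105.2264
RR_MH = (763.6892 + 484.4599) / (440.7582 + 105.2264) = 1248.1491 / 545.9846 = 2.28605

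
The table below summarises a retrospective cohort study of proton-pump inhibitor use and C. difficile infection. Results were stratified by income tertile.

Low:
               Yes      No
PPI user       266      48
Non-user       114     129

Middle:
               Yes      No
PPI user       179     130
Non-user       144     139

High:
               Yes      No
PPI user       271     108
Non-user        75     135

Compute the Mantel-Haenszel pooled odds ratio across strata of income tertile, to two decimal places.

3.00

OR_MH = Σ(aᵢdᵢ/nᵢ) / Σ(bᵢcᵢ/nᵢ), where nᵢ is the stratum total.
Stratum 1 (Low): n = 557; a·d/n = 266·129/557 = 61.6050; b·c/n = 48·114/557 = 9.8241
Stratum 2 (Middle): n = 592; a·d/n = 179·139/592 = 42.0287; b·c/n = 130·144/592 = 31.6216
Stratum 3 (High): n = 589; a·d/n = 271·135/589 = 62.1138; b·c/n = 108·75/589 = 13.7521
OR_MH = (61.6050 + 42.0287 + 62.1138) / (9.8241 + 31.6216 + 13.7521) = 165.7475 / 55.1978 = 3.00279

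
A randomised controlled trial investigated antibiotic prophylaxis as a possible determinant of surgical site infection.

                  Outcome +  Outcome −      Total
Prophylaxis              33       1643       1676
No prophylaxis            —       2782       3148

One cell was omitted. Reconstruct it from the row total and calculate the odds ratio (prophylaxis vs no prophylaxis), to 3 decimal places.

0.153

The missing cell is in the unexposed row: 3148 − 2782 = 366.
So a = 33, b = 1643, c = 366, d = 2782.
OR = (a·d)/(b·c) = (33 × 2782) / (1643 × 366) = 91806 / 601338 = 0.15267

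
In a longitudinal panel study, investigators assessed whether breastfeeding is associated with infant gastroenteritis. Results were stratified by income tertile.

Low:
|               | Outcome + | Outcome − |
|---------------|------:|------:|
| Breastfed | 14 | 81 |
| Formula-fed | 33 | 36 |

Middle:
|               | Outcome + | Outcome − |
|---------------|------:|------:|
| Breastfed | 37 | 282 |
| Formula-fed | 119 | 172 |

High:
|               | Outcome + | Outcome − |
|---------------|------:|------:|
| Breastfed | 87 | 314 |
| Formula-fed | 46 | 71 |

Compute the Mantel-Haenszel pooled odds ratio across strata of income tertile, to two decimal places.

OR_MH = Σ(aᵢdᵢ/nᵢ) / Σ(bᵢcᵢ/nᵢ), where nᵢ is the stratum total.
Stratum 1 (Low): n = 164; a·d/n = 14·36/164 = 3.0732; b·c/n = 81·33/164 = 16.2988
Stratum 2 (Middle): n = 610; a·d/n = 37·172/610 = 10.4328; b·c/n = 282·119/610 = 55.0131
Stratum 3 (High): n = 518; a·d/n = 87·71/518 = 11.9247; b·c/n = 314·46/518 = 27.8842
OR_MH = (3.0732 + 10.4328 + 11.9247) / (16.2988 + 55.0131 + 27.8842) = 25.4307 / 99.1961 = 0.25637

0.26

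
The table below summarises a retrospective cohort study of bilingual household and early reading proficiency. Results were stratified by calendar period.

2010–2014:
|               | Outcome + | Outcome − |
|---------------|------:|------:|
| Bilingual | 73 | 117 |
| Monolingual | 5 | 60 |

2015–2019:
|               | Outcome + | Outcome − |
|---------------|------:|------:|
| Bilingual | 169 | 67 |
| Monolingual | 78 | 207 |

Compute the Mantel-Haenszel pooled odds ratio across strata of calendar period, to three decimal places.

OR_MH = Σ(aᵢdᵢ/nᵢ) / Σ(bᵢcᵢ/nᵢ), where nᵢ is the stratum total.
Stratum 1 (2010–2014): n = 255; a·d/n = 73·60/255 = 17.1765; b·c/n = 117·5/255 = 2.2941
Stratum 2 (2015–2019): n = 521; a·d/n = 169·207/521 = 67.1459; b·c/n = 67·78/521 = 10.0307
OR_MH = (17.1765 + 67.1459) / (2.2941 + 10.0307) = 84.3223 / 12.3248 = 6.84167

6.842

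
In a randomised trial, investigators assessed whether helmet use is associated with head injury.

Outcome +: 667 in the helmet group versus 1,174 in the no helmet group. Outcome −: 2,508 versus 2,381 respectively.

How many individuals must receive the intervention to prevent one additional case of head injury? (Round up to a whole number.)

Risk in treated group = 667/3175 = 0.21008; risk in control = 1174/3555 = 0.33024.
Absolute risk reduction = 0.33024 − 0.21008 = 0.12016
NNT = 1 / ARR = 1 / 0.12016 = 8.322 → round up → 9

9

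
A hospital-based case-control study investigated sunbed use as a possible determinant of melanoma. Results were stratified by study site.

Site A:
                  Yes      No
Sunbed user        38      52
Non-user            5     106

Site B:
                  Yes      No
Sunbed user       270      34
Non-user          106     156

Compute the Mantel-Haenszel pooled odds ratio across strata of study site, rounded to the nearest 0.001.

12.330

OR_MH = Σ(aᵢdᵢ/nᵢ) / Σ(bᵢcᵢ/nᵢ), where nᵢ is the stratum total.
Stratum 1 (Site A): n = 201; a·d/n = 38·106/201 = 20.0398; b·c/n = 52·5/201 = 1.2935
Stratum 2 (Site B): n = 566; a·d/n = 270·156/566 = 74.4170; b·c/n = 34·106/566 = 6.3675
OR_MH = (20.0398 + 74.4170) / (1.2935 + 6.3675) = 94.4568 / 7.6610 = 12.32952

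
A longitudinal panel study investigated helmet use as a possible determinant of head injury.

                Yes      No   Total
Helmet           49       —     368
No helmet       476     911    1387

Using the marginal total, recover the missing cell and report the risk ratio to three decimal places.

The missing cell is in the exposed row: 368 − 49 = 319.
So a = 49, b = 319, c = 476, d = 911.
RR = [a/(a+b)] / [c/(c+d)] = (49/368) / (476/1387) = 0.13315/0.34319 = 0.38799

0.388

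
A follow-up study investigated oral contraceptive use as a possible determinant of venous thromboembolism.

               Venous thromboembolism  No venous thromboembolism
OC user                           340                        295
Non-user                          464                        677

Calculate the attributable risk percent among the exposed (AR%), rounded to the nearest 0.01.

24.05

Cells: a = 340, b = 295, c = 464, d = 677.
Risk in exposed = 340/635 = 0.53543; risk in unexposed = 464/1141 = 0.40666.
RR = 0.53543/0.40666 = 1.31666
AR% = (RR − 1)/RR × 100 = (1.31666 − 1)/1.31666 × 100 = 24.0501%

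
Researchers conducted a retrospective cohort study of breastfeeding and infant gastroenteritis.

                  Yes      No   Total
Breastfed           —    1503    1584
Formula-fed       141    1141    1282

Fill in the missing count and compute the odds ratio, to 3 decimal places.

0.436

The missing cell is in the exposed row: 1584 − 1503 = 81.
So a = 81, b = 1503, c = 141, d = 1141.
OR = (a·d)/(b·c) = (81 × 1141) / (1503 × 141) = 92421 / 211923 = 0.43611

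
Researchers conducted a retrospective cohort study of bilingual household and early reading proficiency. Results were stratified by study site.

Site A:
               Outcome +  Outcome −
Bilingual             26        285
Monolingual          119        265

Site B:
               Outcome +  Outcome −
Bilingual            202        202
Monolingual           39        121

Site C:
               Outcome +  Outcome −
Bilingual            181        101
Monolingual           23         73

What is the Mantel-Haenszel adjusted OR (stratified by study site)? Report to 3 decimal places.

1.280

OR_MH = Σ(aᵢdᵢ/nᵢ) / Σ(bᵢcᵢ/nᵢ), where nᵢ is the stratum total.
Stratum 1 (Site A): n = 695; a·d/n = 26·265/695 = 9.9137; b·c/n = 285·119/695 = 48.7986
Stratum 2 (Site B): n = 564; a·d/n = 202·121/564 = 43.3369; b·c/n = 202·39/564 = 13.9681
Stratum 3 (Site C): n = 378; a·d/n = 181·73/378 = 34.9550; b·c/n = 101·23/378 = 6.1455
OR_MH = (9.9137 + 43.3369 + 34.9550) / (48.7986 + 13.9681 + 6.1455) = 88.2056 / 68.9121 = 1.27997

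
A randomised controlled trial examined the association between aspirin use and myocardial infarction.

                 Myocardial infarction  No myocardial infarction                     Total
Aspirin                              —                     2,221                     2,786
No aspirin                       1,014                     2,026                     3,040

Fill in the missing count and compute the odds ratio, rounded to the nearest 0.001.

0.508

The missing cell is in the exposed row: 2786 − 2221 = 565.
So a = 565, b = 2221, c = 1014, d = 2026.
OR = (a·d)/(b·c) = (565 × 2026) / (2221 × 1014) = 1144690 / 2252094 = 0.50828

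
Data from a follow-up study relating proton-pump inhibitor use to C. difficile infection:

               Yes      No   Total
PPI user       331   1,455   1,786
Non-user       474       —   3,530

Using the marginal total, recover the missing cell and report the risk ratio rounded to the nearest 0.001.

1.380

The missing cell is in the unexposed row: 3530 − 474 = 3056.
So a = 331, b = 1455, c = 474, d = 3056.
RR = [a/(a+b)] / [c/(c+d)] = (331/1786) / (474/3530) = 0.18533/0.13428 = 1.38020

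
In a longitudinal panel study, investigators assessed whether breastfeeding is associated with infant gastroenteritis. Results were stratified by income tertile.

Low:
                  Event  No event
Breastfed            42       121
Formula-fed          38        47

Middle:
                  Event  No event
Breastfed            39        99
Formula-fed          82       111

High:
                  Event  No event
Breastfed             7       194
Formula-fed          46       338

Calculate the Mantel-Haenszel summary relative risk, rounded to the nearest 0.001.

RR_MH = Σ(aᵢ·n₀ᵢ/nᵢ) / Σ(cᵢ·n₁ᵢ/nᵢ), with n₁ᵢ = aᵢ+bᵢ (exposed), n₀ᵢ = cᵢ+dᵢ (unexposed), nᵢ = n₁ᵢ+n₀ᵢ.
Stratum 1 (Low): n₁ = 163, n₀ = 85, n = 248; a·n₀/n = 42·85/248 = 14.3952; c·n₁/n = 38·163/248 = 24.9758
Stratum 2 (Middle): n₁ = 138, n₀ = 193, n = 331; a·n₀/n = 39·193/331 = 22.7402; c·n₁/n = 82·138/331 = 34.1873
Stratum 3 (High): n₁ = 201, n₀ = 384, n = 585; a·n₀/n = 7·384/585 = 4.5949; c·n₁/n = 46·201/585 = 15.8051
RR_MH = (14.3952 + 22.7402 + 4.5949) / (24.9758 + 34.1873 + 15.8051) = 41.7302 / 74.9682 = 0.55664

0.557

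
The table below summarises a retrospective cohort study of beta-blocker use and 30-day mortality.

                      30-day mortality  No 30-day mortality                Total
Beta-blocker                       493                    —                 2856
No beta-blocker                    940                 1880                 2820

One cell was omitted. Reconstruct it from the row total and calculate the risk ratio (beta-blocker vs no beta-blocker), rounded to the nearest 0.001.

0.518

The missing cell is in the exposed row: 2856 − 493 = 2363.
So a = 493, b = 2363, c = 940, d = 1880.
RR = [a/(a+b)] / [c/(c+d)] = (493/2856) / (940/2820) = 0.17262/0.33333 = 0.51786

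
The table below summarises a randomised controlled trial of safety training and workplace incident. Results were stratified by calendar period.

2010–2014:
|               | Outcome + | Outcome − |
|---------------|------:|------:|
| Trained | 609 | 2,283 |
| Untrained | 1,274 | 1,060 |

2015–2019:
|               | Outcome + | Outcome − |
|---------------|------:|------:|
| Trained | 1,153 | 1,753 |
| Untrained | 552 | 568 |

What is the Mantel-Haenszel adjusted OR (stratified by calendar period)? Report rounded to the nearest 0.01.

0.36

OR_MH = Σ(aᵢdᵢ/nᵢ) / Σ(bᵢcᵢ/nᵢ), where nᵢ is the stratum total.
Stratum 1 (2010–2014): n = 5226; a·d/n = 609·1060/5226 = 123.5247; b·c/n = 2283·1274/5226 = 556.5522
Stratum 2 (2015–2019): n = 4026; a·d/n = 1153·568/4026 = 162.6687; b·c/n = 1753·552/4026 = 240.3517
OR_MH = (123.5247 + 162.6687) / (556.5522 + 240.3517) = 286.1933 / 796.9040 = 0.35913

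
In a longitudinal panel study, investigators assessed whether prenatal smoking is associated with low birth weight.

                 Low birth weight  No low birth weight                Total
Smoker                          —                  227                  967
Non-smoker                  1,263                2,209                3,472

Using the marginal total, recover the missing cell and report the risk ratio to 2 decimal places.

2.10

The missing cell is in the exposed row: 967 − 227 = 740.
So a = 740, b = 227, c = 1263, d = 2209.
RR = [a/(a+b)] / [c/(c+d)] = (740/967) / (1263/3472) = 0.76525/0.36377 = 2.10369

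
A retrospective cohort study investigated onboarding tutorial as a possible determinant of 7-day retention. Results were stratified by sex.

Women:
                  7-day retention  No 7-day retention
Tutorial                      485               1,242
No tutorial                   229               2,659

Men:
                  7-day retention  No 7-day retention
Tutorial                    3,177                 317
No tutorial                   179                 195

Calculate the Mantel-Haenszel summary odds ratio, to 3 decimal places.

5.762

OR_MH = Σ(aᵢdᵢ/nᵢ) / Σ(bᵢcᵢ/nᵢ), where nᵢ is the stratum total.
Stratum 1 (Women): n = 4615; a·d/n = 485·2659/4615 = 279.4399; b·c/n = 1242·229/4615 = 61.6290
Stratum 2 (Men): n = 3868; a·d/n = 3177·195/3868 = 160.1642; b·c/n = 317·179/3868 = 14.6699
OR_MH = (279.4399 + 160.1642) / (61.6290 + 14.6699) = 439.6040 / 76.2989 = 5.76160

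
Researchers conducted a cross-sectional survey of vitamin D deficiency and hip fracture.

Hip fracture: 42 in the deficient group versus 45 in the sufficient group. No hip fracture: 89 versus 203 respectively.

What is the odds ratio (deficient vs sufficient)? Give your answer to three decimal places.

From the description: a = 42, b = 89, c = 45, d = 203.
OR = (a·d)/(b·c) = (42 × 203) / (89 × 45) = 8526 / 4005 = 2.12884
The odds of hip fracture are about 2.13 times as high in the deficient group.

2.129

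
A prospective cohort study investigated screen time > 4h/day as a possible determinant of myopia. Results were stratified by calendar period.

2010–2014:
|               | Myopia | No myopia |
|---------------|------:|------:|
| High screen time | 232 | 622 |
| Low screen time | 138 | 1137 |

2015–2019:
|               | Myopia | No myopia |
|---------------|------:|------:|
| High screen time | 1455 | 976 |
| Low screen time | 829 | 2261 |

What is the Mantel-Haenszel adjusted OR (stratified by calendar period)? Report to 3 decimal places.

3.852

OR_MH = Σ(aᵢdᵢ/nᵢ) / Σ(bᵢcᵢ/nᵢ), where nᵢ is the stratum total.
Stratum 1 (2010–2014): n = 2129; a·d/n = 232·1137/2129 = 123.9004; b·c/n = 622·138/2129 = 40.3175
Stratum 2 (2015–2019): n = 5521; a·d/n = 1455·2261/5521 = 595.8622; b·c/n = 976·829/5521 = 146.5503
OR_MH = (123.9004 + 595.8622) / (40.3175 + 146.5503) = 719.7626 / 186.8678 = 3.85172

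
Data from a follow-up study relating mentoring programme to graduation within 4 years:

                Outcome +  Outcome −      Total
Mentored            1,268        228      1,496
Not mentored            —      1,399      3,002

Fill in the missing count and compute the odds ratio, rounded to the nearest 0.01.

4.85

The missing cell is in the unexposed row: 3002 − 1399 = 1603.
So a = 1268, b = 228, c = 1603, d = 1399.
OR = (a·d)/(b·c) = (1268 × 1399) / (228 × 1603) = 1773932 / 365484 = 4.85365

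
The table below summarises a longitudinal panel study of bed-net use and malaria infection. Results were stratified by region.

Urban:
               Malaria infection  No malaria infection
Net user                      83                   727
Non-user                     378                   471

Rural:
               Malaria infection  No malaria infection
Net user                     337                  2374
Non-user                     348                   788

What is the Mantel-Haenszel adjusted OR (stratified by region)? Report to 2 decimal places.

0.24

OR_MH = Σ(aᵢdᵢ/nᵢ) / Σ(bᵢcᵢ/nᵢ), where nᵢ is the stratum total.
Stratum 1 (Urban): n = 1659; a·d/n = 83·471/1659 = 23.5642; b·c/n = 727·378/1659 = 165.6456
Stratum 2 (Rural): n = 3847; a·d/n = 337·788/3847 = 69.0294; b·c/n = 2374·348/3847 = 214.7523
OR_MH = (23.5642 + 69.0294) / (165.6456 + 214.7523) = 92.5936 / 380.3978 = 0.24341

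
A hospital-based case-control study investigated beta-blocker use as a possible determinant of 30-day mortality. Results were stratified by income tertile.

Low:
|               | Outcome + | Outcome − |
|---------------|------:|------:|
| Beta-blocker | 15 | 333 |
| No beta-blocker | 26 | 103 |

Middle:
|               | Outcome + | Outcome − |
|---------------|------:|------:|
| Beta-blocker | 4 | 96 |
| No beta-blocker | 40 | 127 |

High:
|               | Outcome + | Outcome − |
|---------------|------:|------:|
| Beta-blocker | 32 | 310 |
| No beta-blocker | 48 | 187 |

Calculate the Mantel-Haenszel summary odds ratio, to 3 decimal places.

0.266

OR_MH = Σ(aᵢdᵢ/nᵢ) / Σ(bᵢcᵢ/nᵢ), where nᵢ is the stratum total.
Stratum 1 (Low): n = 477; a·d/n = 15·103/477 = 3.2390; b·c/n = 333·26/477 = 18.1509
Stratum 2 (Middle): n = 267; a·d/n = 4·127/267 = 1.9026; b·c/n = 96·40/267 = 14.3820
Stratum 3 (High): n = 577; a·d/n = 32·187/577 = 10.3709; b·c/n = 310·48/577 = 25.7886
OR_MH = (3.2390 + 1.9026 + 10.3709) / (18.1509 + 14.3820 + 25.7886) = 15.5125 / 58.3215 = 0.26598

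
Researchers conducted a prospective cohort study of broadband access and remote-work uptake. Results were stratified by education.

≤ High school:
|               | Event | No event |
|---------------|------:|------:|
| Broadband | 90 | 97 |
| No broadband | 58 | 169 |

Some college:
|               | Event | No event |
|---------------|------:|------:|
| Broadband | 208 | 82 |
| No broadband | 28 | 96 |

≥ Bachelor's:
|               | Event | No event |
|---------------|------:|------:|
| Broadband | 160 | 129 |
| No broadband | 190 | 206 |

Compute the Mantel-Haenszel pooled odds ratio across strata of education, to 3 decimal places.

2.423

OR_MH = Σ(aᵢdᵢ/nᵢ) / Σ(bᵢcᵢ/nᵢ), where nᵢ is the stratum total.
Stratum 1 (≤ High school): n = 414; a·d/n = 90·169/414 = 36.7391; b·c/n = 97·58/414 = 13.5894
Stratum 2 (Some college): n = 414; a·d/n = 208·96/414 = 48.2319; b·c/n = 82·28/414 = 5.5459
Stratum 3 (≥ Bachelor's): n = 685; a·d/n = 160·206/685 = 48.1168; b·c/n = 129·190/685 = 35.7810
OR_MH = (36.7391 + 48.2319 + 48.1168) / (13.5894 + 5.5459 + 35.7810) = 133.0878 / 54.9163 = 2.42347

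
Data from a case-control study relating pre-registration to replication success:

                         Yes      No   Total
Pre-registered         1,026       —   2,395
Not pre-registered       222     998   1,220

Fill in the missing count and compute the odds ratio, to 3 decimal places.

3.369

The missing cell is in the exposed row: 2395 − 1026 = 1369.
So a = 1026, b = 1369, c = 222, d = 998.
OR = (a·d)/(b·c) = (1026 × 998) / (1369 × 222) = 1023948 / 303918 = 3.36916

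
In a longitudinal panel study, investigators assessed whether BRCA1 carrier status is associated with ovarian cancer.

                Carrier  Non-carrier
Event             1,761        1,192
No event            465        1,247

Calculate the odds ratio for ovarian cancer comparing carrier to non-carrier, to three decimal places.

3.962

Reading the table with exposure as columns: a = 1761 (Carrier, case), b = 465 (Carrier, non-case), c = 1192 (Non-carrier, case), d = 1247.
OR = (a·d)/(b·c) = (1761 × 1247) / (465 × 1192) = 2195967 / 554280 = 3.96184
The odds of ovarian cancer are about 3.96 times as high in the carrier group.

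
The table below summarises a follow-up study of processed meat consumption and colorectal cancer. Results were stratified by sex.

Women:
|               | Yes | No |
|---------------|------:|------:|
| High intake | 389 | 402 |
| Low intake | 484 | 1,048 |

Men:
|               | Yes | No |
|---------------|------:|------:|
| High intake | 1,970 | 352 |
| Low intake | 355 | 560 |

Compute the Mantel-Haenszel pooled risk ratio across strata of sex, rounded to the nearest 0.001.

1.939

RR_MH = Σ(aᵢ·n₀ᵢ/nᵢ) / Σ(cᵢ·n₁ᵢ/nᵢ), with n₁ᵢ = aᵢ+bᵢ (exposed), n₀ᵢ = cᵢ+dᵢ (unexposed), nᵢ = n₁ᵢ+n₀ᵢ.
Stratum 1 (Women): n₁ = 791, n₀ = 1532, n = 2323; a·n₀/n = 389·1532/2323 = 256.5424; c·n₁/n = 484·791/2323 = 164.8059
Stratum 2 (Men): n₁ = 2322, n₀ = 915, n = 3237; a·n₀/n = 1970·915/3237 = 556.8582; c·n₁/n = 355·2322/3237 = 254.6525
RR_MH = (256.5424 + 556.8582) / (164.8059 + 254.6525) = 813.4006 / 419.4583 = 1.93917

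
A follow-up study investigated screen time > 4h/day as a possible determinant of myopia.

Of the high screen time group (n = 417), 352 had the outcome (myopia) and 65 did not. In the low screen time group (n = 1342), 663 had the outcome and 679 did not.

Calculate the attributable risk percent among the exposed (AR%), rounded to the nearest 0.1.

41.5

From the description: a = 352, b = 65, c = 663, d = 679.
Risk in exposed = 352/417 = 0.84412; risk in unexposed = 663/1342 = 0.49404.
RR = 0.84412/0.49404 = 1.70862
AR% = (RR − 1)/RR × 100 = (1.70862 − 1)/1.70862 × 100 = 41.4733%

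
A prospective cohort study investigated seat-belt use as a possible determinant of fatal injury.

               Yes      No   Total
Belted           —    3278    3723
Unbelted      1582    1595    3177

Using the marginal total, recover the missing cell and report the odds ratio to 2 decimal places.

0.14

The missing cell is in the exposed row: 3723 − 3278 = 445.
So a = 445, b = 3278, c = 1582, d = 1595.
OR = (a·d)/(b·c) = (445 × 1595) / (3278 × 1582) = 709775 / 5185796 = 0.13687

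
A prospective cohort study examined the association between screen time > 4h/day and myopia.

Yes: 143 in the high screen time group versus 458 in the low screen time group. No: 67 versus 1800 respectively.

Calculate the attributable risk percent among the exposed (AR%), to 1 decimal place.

From the description: a = 143, b = 67, c = 458, d = 1800.
Risk in exposed = 143/210 = 0.68095; risk in unexposed = 458/2258 = 0.20283.
RR = 0.68095/0.20283 = 3.35718
AR% = (RR − 1)/RR × 100 = (3.35718 − 1)/3.35718 × 100 = 70.2131%

70.2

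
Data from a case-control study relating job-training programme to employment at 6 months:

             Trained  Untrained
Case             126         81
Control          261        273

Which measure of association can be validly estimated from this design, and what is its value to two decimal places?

1.63

Reading the table with exposure as columns: a = 126 (Trained, case), b = 261 (Trained, non-case), c = 81 (Untrained, case), d = 273.
This is a case-control study: participants were sampled on outcome status, so risks in the source population cannot be estimated directly — relative risk is not valid here. The odds ratio is the appropriate measure.
OR = (a·d)/(b·c) = (126 × 273) / (261 × 81) = 34398 / 21141 = 1.62708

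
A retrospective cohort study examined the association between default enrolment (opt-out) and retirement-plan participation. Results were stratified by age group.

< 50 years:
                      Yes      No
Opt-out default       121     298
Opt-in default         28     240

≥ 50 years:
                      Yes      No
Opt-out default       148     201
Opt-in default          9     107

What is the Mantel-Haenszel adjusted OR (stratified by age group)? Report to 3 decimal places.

OR_MH = Σ(aᵢdᵢ/nᵢ) / Σ(bᵢcᵢ/nᵢ), where nᵢ is the stratum total.
Stratum 1 (< 50 years): n = 687; a·d/n = 121·240/687 = 42.2707; b·c/n = 298·28/687 = 12.1456
Stratum 2 (≥ 50 years): n = 465; a·d/n = 148·107/465 = 34.0559; b·c/n = 201·9/465 = 3.8903
OR_MH = (42.2707 + 34.0559) / (12.1456 + 3.8903) = 76.3267 / 16.0359 = 4.75974

4.760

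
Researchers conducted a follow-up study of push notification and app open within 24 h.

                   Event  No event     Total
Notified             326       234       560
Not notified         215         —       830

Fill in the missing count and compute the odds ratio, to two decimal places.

3.99

The missing cell is in the unexposed row: 830 − 215 = 615.
So a = 326, b = 234, c = 215, d = 615.
OR = (a·d)/(b·c) = (326 × 615) / (234 × 215) = 200490 / 50310 = 3.98509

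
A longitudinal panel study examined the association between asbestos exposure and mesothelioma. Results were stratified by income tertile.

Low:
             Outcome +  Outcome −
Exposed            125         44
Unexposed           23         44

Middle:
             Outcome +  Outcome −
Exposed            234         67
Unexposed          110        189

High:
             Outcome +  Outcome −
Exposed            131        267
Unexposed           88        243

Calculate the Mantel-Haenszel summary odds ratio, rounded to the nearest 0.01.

OR_MH = Σ(aᵢdᵢ/nᵢ) / Σ(bᵢcᵢ/nᵢ), where nᵢ is the stratum total.
Stratum 1 (Low): n = 236; a·d/n = 125·44/236 = 23.3051; b·c/n = 44·23/236 = 4.2881
Stratum 2 (Middle): n = 600; a·d/n = 234·189/600 = 73.7100; b·c/n = 67·110/600 = 12.2833
Stratum 3 (High): n = 729; a·d/n = 131·243/729 = 43.6667; b·c/n = 267·88/729 = 32.2305
OR_MH = (23.3051 + 73.7100 + 43.6667) / (4.2881 + 12.2833 + 32.2305) = 140.6818 / 48.8019 = 2.88271

2.88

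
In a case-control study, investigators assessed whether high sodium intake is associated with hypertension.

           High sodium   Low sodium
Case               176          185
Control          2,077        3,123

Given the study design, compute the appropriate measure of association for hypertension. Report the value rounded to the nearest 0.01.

Reading the table with exposure as columns: a = 176 (High sodium, case), b = 2077 (High sodium, non-case), c = 185 (Low sodium, case), d = 3123.
This is a case-control study: participants were sampled on outcome status, so risks in the source population cannot be estimated directly — relative risk is not valid here. The odds ratio is the appropriate measure.
OR = (a·d)/(b·c) = (176 × 3123) / (2077 × 185) = 549648 / 384245 = 1.43046

1.43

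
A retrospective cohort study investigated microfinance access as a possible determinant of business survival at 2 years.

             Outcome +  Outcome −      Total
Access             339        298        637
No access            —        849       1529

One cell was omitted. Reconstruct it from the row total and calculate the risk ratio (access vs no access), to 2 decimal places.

The missing cell is in the unexposed row: 1529 − 849 = 680.
So a = 339, b = 298, c = 680, d = 849.
RR = [a/(a+b)] / [c/(c+d)] = (339/637) / (680/1529) = 0.53218/0.44474 = 1.19663

1.20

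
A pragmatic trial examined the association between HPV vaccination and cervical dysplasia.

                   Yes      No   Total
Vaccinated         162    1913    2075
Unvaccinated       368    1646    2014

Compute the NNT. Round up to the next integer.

Risk in treated group = 162/2075 = 0.07807; risk in control = 368/2014 = 0.18272.
Absolute risk reduction = 0.18272 − 0.07807 = 0.10465
NNT = 1 / ARR = 1 / 0.10465 = 9.556 → round up → 10

10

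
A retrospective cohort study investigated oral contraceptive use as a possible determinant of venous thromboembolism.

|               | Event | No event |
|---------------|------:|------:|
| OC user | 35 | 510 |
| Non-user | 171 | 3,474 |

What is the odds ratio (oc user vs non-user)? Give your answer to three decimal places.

1.394

Cells: a = 35, b = 510, c = 171, d = 3474.
OR = (a·d)/(b·c) = (35 × 3474) / (510 × 171) = 121590 / 87210 = 1.39422
The odds of venous thromboembolism are about 1.39 times as high in the oc user group.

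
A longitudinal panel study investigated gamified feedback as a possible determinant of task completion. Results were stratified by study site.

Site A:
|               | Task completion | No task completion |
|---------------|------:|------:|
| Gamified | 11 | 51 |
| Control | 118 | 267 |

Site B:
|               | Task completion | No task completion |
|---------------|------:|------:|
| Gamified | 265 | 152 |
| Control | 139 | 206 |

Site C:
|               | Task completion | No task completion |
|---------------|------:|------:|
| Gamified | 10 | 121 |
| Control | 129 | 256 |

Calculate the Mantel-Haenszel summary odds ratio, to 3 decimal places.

OR_MH = Σ(aᵢdᵢ/nᵢ) / Σ(bᵢcᵢ/nᵢ), where nᵢ is the stratum total.
Stratum 1 (Site A): n = 447; a·d/n = 11·267/447 = 6.5705; b·c/n = 51·118/447 = 13.4631
Stratum 2 (Site B): n = 762; a·d/n = 265·206/762 = 71.6404; b·c/n = 152·139/762 = 27.7270
Stratum 3 (Site C): n = 516; a·d/n = 10·256/516 = 4.9612; b·c/n = 121·129/516 = 30.2500
OR_MH = (6.5705 + 71.6404 + 4.9612) / (13.4631 + 27.7270 + 30.2500) = 83.1721 / 71.4401 = 1.16422

1.164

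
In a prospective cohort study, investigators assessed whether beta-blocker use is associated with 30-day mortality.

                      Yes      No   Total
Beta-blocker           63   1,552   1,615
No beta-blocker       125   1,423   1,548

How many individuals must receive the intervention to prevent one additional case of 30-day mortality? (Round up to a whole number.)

24

Risk in treated group = 63/1615 = 0.03901; risk in control = 125/1548 = 0.08075.
Absolute risk reduction = 0.08075 − 0.03901 = 0.04174
NNT = 1 / ARR = 1 / 0.04174 = 23.958 → round up → 24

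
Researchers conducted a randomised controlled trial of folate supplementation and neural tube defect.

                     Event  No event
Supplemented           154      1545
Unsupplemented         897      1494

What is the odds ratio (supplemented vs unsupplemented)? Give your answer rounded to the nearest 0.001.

Cells: a = 154, b = 1545, c = 897, d = 1494.
OR = (a·d)/(b·c) = (154 × 1494) / (1545 × 897) = 230076 / 1385865 = 0.16602
Exposure is associated with lower odds of neural tube defect (OR = 0.17 < 1).

0.166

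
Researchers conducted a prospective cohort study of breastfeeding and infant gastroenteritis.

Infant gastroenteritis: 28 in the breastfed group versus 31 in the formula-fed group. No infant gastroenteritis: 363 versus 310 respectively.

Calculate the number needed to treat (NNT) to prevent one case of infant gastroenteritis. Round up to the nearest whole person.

52

Risk in treated group = 28/391 = 0.07161; risk in control = 31/341 = 0.09091.
Absolute risk reduction = 0.09091 − 0.07161 = 0.01930
NNT = 1 / ARR = 1 / 0.01930 = 51.819 → round up → 52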